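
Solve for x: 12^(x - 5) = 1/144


Express both sides with the same base.
1/144 = 12^(-2)
Since the bases match, equate exponents: x - 5 = -2
So x = -2 - (-5) = 3

x = 3


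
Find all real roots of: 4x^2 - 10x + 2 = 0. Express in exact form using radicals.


Using the quadratic formula: x = (-b ± sqrt(b^2 - 4ac)) / (2a)
Here a = 4, b = -10, c = 2
Discriminant = b^2 - 4ac = (-10)^2 - 4(4)(2) = 100 - 32 = 68
Since discriminant = 68 > 0, there are two real roots.
x = (10 ± 2*sqrt(17)) / 8
Simplifying: x = (5 ± sqrt(17)) / 4
Numerically: x ≈ 2.2808 or x ≈ 0.2192

x = (5 + sqrt(17)) / 4 or x = (5 - sqrt(17)) / 4


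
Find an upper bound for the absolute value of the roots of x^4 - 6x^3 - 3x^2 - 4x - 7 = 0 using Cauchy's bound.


Cauchy's bound: all roots r satisfy |r| <= 1 + max(|a_i/a_n|) for i = 0,...,n-1
where a_n is the leading coefficient.

Coefficients: [1, -6, -3, -4, -7]
Leading coefficient a_n = 1
Ratios |a_i/a_n|: 6, 3, 4, 7
Maximum ratio: 7
Cauchy's bound: |r| <= 1 + 7 = 8

Upper bound = 8


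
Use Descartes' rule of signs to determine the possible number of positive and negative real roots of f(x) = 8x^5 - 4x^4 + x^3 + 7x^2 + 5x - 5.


Descartes' rule of signs:

For positive roots, count sign changes in f(x) = 8x^5 - 4x^4 + x^3 + 7x^2 + 5x - 5:
Signs of coefficients: +, -, +, +, +, -
Number of sign changes: 3
Possible positive real roots: 3, 1

For negative roots, examine f(-x) = -8x^5 - 4x^4 - x^3 + 7x^2 - 5x - 5:
Signs of coefficients: -, -, -, +, -, -
Number of sign changes: 2
Possible negative real roots: 2, 0

Positive roots: 3 or 1; Negative roots: 2 or 0


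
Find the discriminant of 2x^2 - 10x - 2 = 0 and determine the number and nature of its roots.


For ax^2 + bx + c = 0, discriminant D = b^2 - 4ac
Here a = 2, b = -10, c = -2
D = (-10)^2 - 4(2)(-2) = 100 + 16 = 116

D = 116 > 0 but not a perfect square
The equation has 2 distinct real irrational roots.

Discriminant = 116, 2 distinct real irrational roots


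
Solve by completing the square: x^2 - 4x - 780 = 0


Start: x^2 - 4x - 780 = 0
Move constant: x^2 - 4x = 780
Half of -4 is -2, squared is 4
Add 4 to both sides: x^2 - 4x + 4 = 784
(x - 2)^2 = 784
x - 2 = ±28
x = 2 + 28 = 30 or x = 2 - 28 = -26

x = -26, x = 30


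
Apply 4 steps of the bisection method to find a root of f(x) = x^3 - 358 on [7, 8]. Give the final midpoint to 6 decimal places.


f(x) = x^3 - 358
f(7) = -15 < 0
f(8) = 154 > 0

Step 1: midpoint = (7.000000 + 8.000000)/2 = 7.500000
  f(7.500000) = 63.875000
  f(mid) > 0, so root is in [7.000000, 7.500000]

Step 2: midpoint = (7.000000 + 7.500000)/2 = 7.250000
  f(7.250000) = 23.078125
  f(mid) > 0, so root is in [7.000000, 7.250000]

Step 3: midpoint = (7.000000 + 7.250000)/2 = 7.125000
  f(7.125000) = 3.705078
  f(mid) > 0, so root is in [7.000000, 7.125000]

Step 4: midpoint = (7.000000 + 7.125000)/2 = 7.062500
  f(7.062500) = -5.730225
  f(mid) < 0, so root is in [7.062500, 7.125000]

midpoint = 7.062500


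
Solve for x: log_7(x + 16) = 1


Convert to exponential form: x + 16 = 7^1 = 7
x = 7 - 16 = -9
Check: log_7(-9 + 16) = log_7(7) = log_7(7) = 1 ✓

x = -9


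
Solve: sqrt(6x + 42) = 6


Square both sides: 6x + 42 = 6^2 = 36
6x = 36 - 42 = -6
x = -1
Check: sqrt(6*(-1) + 42) = sqrt(36) = 6 ✓

x = -1


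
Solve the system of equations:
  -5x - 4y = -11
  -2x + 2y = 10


Using Cramer's rule:
Determinant D = (-5)(2) - (-2)(-4) = -10 - 8 = -18
Dx = (-11)(2) - (10)(-4) = -22 + 40 = 18
Dy = (-5)(10) - (-2)(-11) = -50 - 22 = -72
x = Dx/D = 18/-18 = -1
y = Dy/D = -72/-18 = 4

x = -1, y = 4


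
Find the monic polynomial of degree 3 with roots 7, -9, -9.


A monic polynomial with roots 7, -9, -9 is:
p(x) = (x - 7)(x + 9)(x + 9)
After multiplying by (x - 7): x - 7
After multiplying by (x + 9): x^2 + 2x - 63
After multiplying by (x + 9): x^3 + 11x^2 - 45x - 567

x^3 + 11x^2 - 45x - 567


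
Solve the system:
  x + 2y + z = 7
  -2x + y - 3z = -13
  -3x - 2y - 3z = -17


Using Cramer's rule. Expand each determinant along the first row.
D  = 1*[1*(-3) - (-3)*(-2)] - 2*[(-2)*(-3) - (-3)*(-3)] + 1*[(-2)*(-2) - 1*(-3)]
  = 1*(-9) - 2*(-3) + 1*(7) = 4
Dx = 7*[1*(-3) - (-3)*(-2)] - 2*[(-13)*(-3) - (-3)*(-17)] + 1*[(-13)*(-2) - 1*(-17)]
  = 7*(-9) - 2*(-12) + 1*(43) = 4
Dy = 1*[(-13)*(-3) - (-3)*(-17)] - 7*[(-2)*(-3) - (-3)*(-3)] + 1*[(-2)*(-17) - (-13)*(-3)]
  = 1*(-12) - 7*(-3) + 1*(-5) = 4
Dz = 1*[1*(-17) - (-13)*(-2)] - 2*[(-2)*(-17) - (-13)*(-3)] + 7*[(-2)*(-2) - 1*(-3)]
  = 1*(-43) - 2*(-5) + 7*(7) = 16
x = Dx/D = 4/4 = 1, y = Dy/D = 4/4 = 1, z = Dz/D = 16/4 = 4
Check eq1: (1)(1) + (2)(1) + (1)(4) = 7 = 7 ✓
Check eq2: (-2)(1) + (1)(1) + (-3)(4) = -13 = -13 ✓
Check eq3: (-3)(1) + (-2)(1) + (-3)(4) = -17 = -17 ✓

x = 1, y = 1, z = 4


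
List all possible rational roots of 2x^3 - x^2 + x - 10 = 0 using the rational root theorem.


Rational root theorem: possible roots are ±p/q where:
  p divides the constant term (-10): p ∈ {1, 2, 5, 10}
  q divides the leading coefficient (2): q ∈ {1, 2}

All possible rational roots: -10, -5, -5/2, -2, -1, -1/2, 1/2, 1, 2, 5/2, 5, 10

-10, -5, -5/2, -2, -1, -1/2, 1/2, 1, 2, 5/2, 5, 10


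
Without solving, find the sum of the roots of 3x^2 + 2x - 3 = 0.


By Vieta's formulas for ax^2 + bx + c = 0:
  Sum of roots = -b/a
  Product of roots = c/a

Here a = 3, b = 2, c = -3
Sum = -(2)/3 = -2/3
Product = -3/3 = -1

Sum = -2/3


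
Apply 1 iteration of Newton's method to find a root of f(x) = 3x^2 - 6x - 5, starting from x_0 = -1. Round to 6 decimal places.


Newton's method: x_(n+1) = x_n - f(x_n)/f'(x_n)
f(x) = 3x^2 - 6x - 5
f'(x) = 6x - 6

Iteration 1:
  f(-1.000000) = 4.000000
  f'(-1.000000) = -12.000000
  x_1 = -1.000000 - (4.000000)/(-12.000000) = -0.666667

x_1 = -0.666667


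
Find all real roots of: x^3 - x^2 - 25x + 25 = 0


Let p(x) = x^3 - x^2 - 25x + 25. By the rational root theorem (leading coefficient 1), any rational root is an integer divisor of 25: try ±1, ±2, ... in turn.
Test x = 1: value = 0 ✓, so (x - 1) is a factor.
Synthetic division by (x - 1): bring down 1; 1(1) - 1 = 0; 0(1) - 25 = -25; (-25)(1) + 25 = 0 → quotient x^2 - 25, remainder 0.
Solve the quadratic x^2 - 25 = 0: discriminant = 0^2 - 4(1)(-25) = 0 + 100 = 100.
sqrt(100) = 10, so x = (0 ± 10)/2: x = 5 or x = -5.

x = -5, x = 1, x = 5


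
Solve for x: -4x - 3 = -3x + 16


Starting with: -4x - 3 = -3x + 16
Move all x terms to left: (-4 + 3)x = 16 + 3
Simplify: -x = 19
Divide both sides by -1: x = -19

x = -19


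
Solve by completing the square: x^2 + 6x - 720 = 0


Start: x^2 + 6x - 720 = 0
Move constant: x^2 + 6x = 720
Half of 6 is 3, squared is 9
Add 9 to both sides: x^2 + 6x + 9 = 729
(x + 3)^2 = 729
x + 3 = ±27
x = -3 + 27 = 24 or x = -3 - 27 = -30

x = -30, x = 24


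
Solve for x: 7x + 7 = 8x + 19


Starting with: 7x + 7 = 8x + 19
Move all x terms to left: (7 - 8)x = 19 - 7
Simplify: -x = 12
Divide both sides by -1: x = -12

x = -12


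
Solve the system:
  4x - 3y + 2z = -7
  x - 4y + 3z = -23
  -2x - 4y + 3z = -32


Using Cramer's rule. Expand each determinant along the first row.
D  = 4*[(-4)*3 - 3*(-4)] - (-3)*[1*3 - 3*(-2)] + 2*[1*(-4) - (-4)*(-2)]
  = 4*(0) - (-3)*(9) + 2*(-12) = 3
Dx = (-7)*[(-4)*3 - 3*(-4)] - (-3)*[(-23)*3 - 3*(-32)] + 2*[(-23)*(-4) - (-4)*(-32)]
  = (-7)*(0) - (-3)*(27) + 2*(-36) = 9
Dy = 4*[(-23)*3 - 3*(-32)] - (-7)*[1*3 - 3*(-2)] + 2*[1*(-32) - (-23)*(-2)]
  = 4*(27) - (-7)*(9) + 2*(-78) = 15
Dz = 4*[(-4)*(-32) - (-23)*(-4)] - (-3)*[1*(-32) - (-23)*(-2)] + (-7)*[1*(-4) - (-4)*(-2)]
  = 4*(36) - (-3)*(-78) + (-7)*(-12) = -6
x = Dx/D = 9/3 = 3, y = Dy/D = 15/3 = 5, z = Dz/D = -6/3 = -2
Check eq1: (4)(3) + (-3)(5) + (2)(-2) = -7 = -7 ✓
Check eq2: (1)(3) + (-4)(5) + (3)(-2) = -23 = -23 ✓
Check eq3: (-2)(3) + (-4)(5) + (3)(-2) = -32 = -32 ✓

x = 3, y = 5, z = -2


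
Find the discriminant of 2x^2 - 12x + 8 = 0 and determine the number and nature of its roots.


For ax^2 + bx + c = 0, discriminant D = b^2 - 4ac
Here a = 2, b = -12, c = 8
D = (-12)^2 - 4(2)(8) = 144 - 64 = 80

D = 80 > 0 but not a perfect square
The equation has 2 distinct real irrational roots.

Discriminant = 80, 2 distinct real irrational roots


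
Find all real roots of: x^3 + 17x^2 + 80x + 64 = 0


Let p(x) = x^3 + 17x^2 + 80x + 64. By the rational root theorem (leading coefficient 1), any rational root is an integer divisor of 64: try ±1, ±2, ... in turn.
Test x = 1: value = 162 ≠ 0.
Test x = -1: value = 0 ✓, so (x + 1) is a factor.
Synthetic division by (x + 1): bring down 1; 1(-1) + 17 = 16; 16(-1) + 80 = 64; 64(-1) + 64 = 0 → quotient x^2 + 16x + 64, remainder 0.
Solve the quadratic x^2 + 16x + 64 = 0: discriminant = 16^2 - 4(1)(64) = 256 - 256 = 0.
Discriminant = 0, so a double root: x = -16/2 = -8.

x = -8 (multiplicity 2), x = -1


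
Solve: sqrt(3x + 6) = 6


Square both sides: 3x + 6 = 6^2 = 36
3x = 36 - 6 = 30
x = 10
Check: sqrt(3*10 + 6) = sqrt(36) = 6 ✓

x = 10


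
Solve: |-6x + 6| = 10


An absolute value equation |expr| = 10 gives two cases:
Case 1: -6x + 6 = 10
  -6x = 4, so x = -2/3
Case 2: -6x + 6 = -10
  -6x = -16, so x = 8/3

x = -2/3, x = 8/3


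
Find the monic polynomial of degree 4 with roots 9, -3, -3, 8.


A monic polynomial with roots 9, -3, -3, 8 is:
p(x) = (x - 9)(x + 3)(x + 3)(x - 8)
After multiplying by (x - 9): x - 9
After multiplying by (x + 3): x^2 - 6x - 27
After multiplying by (x + 3): x^3 - 3x^2 - 45x - 81
After multiplying by (x - 8): x^4 - 11x^3 - 21x^2 + 279x + 648

x^4 - 11x^3 - 21x^2 + 279x + 648


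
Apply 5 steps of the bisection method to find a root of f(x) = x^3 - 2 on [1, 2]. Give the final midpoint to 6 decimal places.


f(x) = x^3 - 2
f(1) = -1 < 0
f(2) = 6 > 0

Step 1: midpoint = (1.000000 + 2.000000)/2 = 1.500000
  f(1.500000) = 1.375000
  f(mid) > 0, so root is in [1.000000, 1.500000]

Step 2: midpoint = (1.000000 + 1.500000)/2 = 1.250000
  f(1.250000) = -0.046875
  f(mid) < 0, so root is in [1.250000, 1.500000]

Step 3: midpoint = (1.250000 + 1.500000)/2 = 1.375000
  f(1.375000) = 0.599609
  f(mid) > 0, so root is in [1.250000, 1.375000]

Step 4: midpoint = (1.250000 + 1.375000)/2 = 1.312500
  f(1.312500) = 0.260986
  f(mid) > 0, so root is in [1.250000, 1.312500]

Step 5: midpoint = (1.250000 + 1.312500)/2 = 1.281250
  f(1.281250) = 0.103302
  f(mid) > 0, so root is in [1.250000, 1.281250]

midpoint = 1.281250


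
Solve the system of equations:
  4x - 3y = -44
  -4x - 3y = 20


Using Cramer's rule:
Determinant D = (4)(-3) - (-4)(-3) = -12 - 12 = -24
Dx = (-44)(-3) - (20)(-3) = 132 + 60 = 192
Dy = (4)(20) - (-4)(-44) = 80 - 176 = -96
x = Dx/D = 192/-24 = -8
y = Dy/D = -96/-24 = 4

x = -8, y = 4


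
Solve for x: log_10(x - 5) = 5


Convert to exponential form: x - 5 = 10^5 = 100000
x = 100000 + 5 = 100005
Check: log_10(100005 - 5) = log_10(100000) = log_10(100000) = 5 ✓

x = 100005


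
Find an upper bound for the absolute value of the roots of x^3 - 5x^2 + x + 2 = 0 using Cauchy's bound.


Cauchy's bound: all roots r satisfy |r| <= 1 + max(|a_i/a_n|) for i = 0,...,n-1
where a_n is the leading coefficient.

Coefficients: [1, -5, 1, 2]
Leading coefficient a_n = 1
Ratios |a_i/a_n|: 5, 1, 2
Maximum ratio: 5
Cauchy's bound: |r| <= 1 + 5 = 6

Upper bound = 6


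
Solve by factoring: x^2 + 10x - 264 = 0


We need two numbers that multiply to -264 and add to 10.
Those numbers are -12 and 22 (since (-12) * 22 = -264 and (-12) + 22 = 10).
So x^2 + 10x - 264 = (x - 12)(x + 22) = 0
Setting each factor to zero: x = 12 or x = -22

x = -22, x = 12


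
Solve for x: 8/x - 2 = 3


Subtract -2 from both sides: 8/x = 5
Multiply both sides by x: 8 = 5 * x
Divide by 5: x = 8/5

x = 8/5


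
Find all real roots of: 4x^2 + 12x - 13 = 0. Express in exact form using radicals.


Using the quadratic formula: x = (-b ± sqrt(b^2 - 4ac)) / (2a)
Here a = 4, b = 12, c = -13
Discriminant = b^2 - 4ac = 12^2 - 4(4)(-13) = 144 + 208 = 352
Since discriminant = 352 > 0, there are two real roots.
x = (-12 ± 4*sqrt(22)) / 8
Simplifying: x = (-3 ± sqrt(22)) / 2
Numerically: x ≈ 0.8452 or x ≈ -3.8452

x = (-3 + sqrt(22)) / 2 or x = (-3 - sqrt(22)) / 2


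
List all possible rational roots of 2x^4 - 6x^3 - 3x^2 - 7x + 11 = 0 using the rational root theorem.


Rational root theorem: possible roots are ±p/q where:
  p divides the constant term (11): p ∈ {1, 11}
  q divides the leading coefficient (2): q ∈ {1, 2}

All possible rational roots: -11, -11/2, -1, -1/2, 1/2, 1, 11/2, 11

-11, -11/2, -1, -1/2, 1/2, 1, 11/2, 11


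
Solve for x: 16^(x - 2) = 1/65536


Express both sides with the same base.
1/65536 = 16^(-4)
Since the bases match, equate exponents: x - 2 = -4
So x = -4 - (-2) = -2

x = -2


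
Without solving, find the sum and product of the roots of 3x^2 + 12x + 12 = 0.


By Vieta's formulas for ax^2 + bx + c = 0:
  Sum of roots = -b/a
  Product of roots = c/a

Here a = 3, b = 12, c = 12
Sum = -(12)/3 = -4
Product = 12/3 = 4

Sum = -4, Product = 4


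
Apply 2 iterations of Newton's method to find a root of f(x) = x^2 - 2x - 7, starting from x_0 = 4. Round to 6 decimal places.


Newton's method: x_(n+1) = x_n - f(x_n)/f'(x_n)
f(x) = x^2 - 2x - 7
f'(x) = 2x - 2

Iteration 1:
  f(4.000000) = 1.000000
  f'(4.000000) = 6.000000
  x_1 = 4.000000 - (1.000000)/(6.000000) = 3.833333

Iteration 2:
  f(3.833333) = 0.027778
  f'(3.833333) = 5.666667
  x_2 = 3.833333 - (0.027778)/(5.666667) = 3.828431

x_2 = 3.828431


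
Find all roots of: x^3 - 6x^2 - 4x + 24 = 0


Let p(x) = x^3 - 6x^2 - 4x + 24. By the rational root theorem (leading coefficient 1), any rational root is an integer divisor of 24: try ±1, ±2, ... in turn.
Test x = 1: value = 15 ≠ 0.
Test x = -1: value = 21 ≠ 0.
Test x = 2: value = 0 ✓, so (x - 2) is a factor.
Synthetic division by (x - 2): bring down 1; 1(2) - 6 = -4; (-4)(2) - 4 = -12; (-12)(2) + 24 = 0 → quotient x^2 - 4x - 12, remainder 0.
Solve the quadratic x^2 - 4x - 12 = 0: discriminant = (-4)^2 - 4(1)(-12) = 16 + 48 = 64.
sqrt(64) = 8, so x = (4 ± 8)/2: x = 6 or x = -2.
Collecting all roots found:

x = -2, x = 2, x = 6


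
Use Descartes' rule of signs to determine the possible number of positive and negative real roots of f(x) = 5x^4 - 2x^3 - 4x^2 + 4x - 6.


Descartes' rule of signs:

For positive roots, count sign changes in f(x) = 5x^4 - 2x^3 - 4x^2 + 4x - 6:
Signs of coefficients: +, -, -, +, -
Number of sign changes: 3
Possible positive real roots: 3, 1

For negative roots, examine f(-x) = 5x^4 + 2x^3 - 4x^2 - 4x - 6:
Signs of coefficients: +, +, -, -, -
Number of sign changes: 1
Possible negative real roots: 1

Positive roots: 3 or 1; Negative roots: 1


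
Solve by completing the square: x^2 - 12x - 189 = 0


Start: x^2 - 12x - 189 = 0
Move constant: x^2 - 12x = 189
Half of -12 is -6, squared is 36
Add 36 to both sides: x^2 - 12x + 36 = 225
(x - 6)^2 = 225
x - 6 = ±15
x = 6 + 15 = 21 or x = 6 - 15 = -9

x = -9, x = 21


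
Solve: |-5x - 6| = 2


An absolute value equation |expr| = 2 gives two cases:
Case 1: -5x - 6 = 2
  -5x = 8, so x = -8/5
Case 2: -5x - 6 = -2
  -5x = 4, so x = -4/5

x = -8/5, x = -4/5


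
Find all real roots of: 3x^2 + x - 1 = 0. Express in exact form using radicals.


Using the quadratic formula: x = (-b ± sqrt(b^2 - 4ac)) / (2a)
Here a = 3, b = 1, c = -1
Discriminant = b^2 - 4ac = 1^2 - 4(3)(-1) = 1 + 12 = 13
Since discriminant = 13 > 0, there are two real roots.
x = (-1 ± sqrt(13)) / 6
Numerically: x ≈ 0.4343 or x ≈ -0.7676

x = (-1 + sqrt(13)) / 6 or x = (-1 - sqrt(13)) / 6


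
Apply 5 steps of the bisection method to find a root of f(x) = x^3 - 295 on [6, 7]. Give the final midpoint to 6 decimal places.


f(x) = x^3 - 295
f(6) = -79 < 0
f(7) = 48 > 0

Step 1: midpoint = (6.000000 + 7.000000)/2 = 6.500000
  f(6.500000) = -20.375000
  f(mid) < 0, so root is in [6.500000, 7.000000]

Step 2: midpoint = (6.500000 + 7.000000)/2 = 6.750000
  f(6.750000) = 12.546875
  f(mid) > 0, so root is in [6.500000, 6.750000]

Step 3: midpoint = (6.500000 + 6.750000)/2 = 6.625000
  f(6.625000) = -4.224609
  f(mid) < 0, so root is in [6.625000, 6.750000]

Step 4: midpoint = (6.625000 + 6.750000)/2 = 6.687500
  f(6.687500) = 4.082764
  f(mid) > 0, so root is in [6.625000, 6.687500]

Step 5: midpoint = (6.625000 + 6.687500)/2 = 6.656250
  f(6.656250) = -0.090424
  f(mid) < 0, so root is in [6.656250, 6.687500]

midpoint = 6.656250


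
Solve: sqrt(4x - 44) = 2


Square both sides: 4x - 44 = 2^2 = 4
4x = 4 + 44 = 48
x = 12
Check: sqrt(4*12 - 44) = sqrt(4) = 2 ✓

x = 12


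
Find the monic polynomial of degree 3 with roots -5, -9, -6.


A monic polynomial with roots -5, -9, -6 is:
p(x) = (x + 5)(x + 9)(x + 6)
After multiplying by (x + 5): x + 5
After multiplying by (x + 9): x^2 + 14x + 45
After multiplying by (x + 6): x^3 + 20x^2 + 129x + 270

x^3 + 20x^2 + 129x + 270


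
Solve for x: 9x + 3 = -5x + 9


Starting with: 9x + 3 = -5x + 9
Move all x terms to left: (9 + 5)x = 9 - 3
Simplify: 14x = 6
Divide both sides by 14: x = 3/7

x = 3/7


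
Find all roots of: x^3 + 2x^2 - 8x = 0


The constant term is 0, so x = 0 is a root. Factor out x:
  x^2 + 2x - 8 = 0
Solve the quadratic x^2 + 2x - 8 = 0: discriminant = 2^2 - 4(1)(-8) = 4 + 32 = 36.
sqrt(36) = 6, so x = (-2 ± 6)/2: x = 2 or x = -4.
Collecting all roots found:

x = -4, x = 0, x = 2


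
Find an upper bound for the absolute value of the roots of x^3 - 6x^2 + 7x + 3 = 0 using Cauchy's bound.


Cauchy's bound: all roots r satisfy |r| <= 1 + max(|a_i/a_n|) for i = 0,...,n-1
where a_n is the leading coefficient.

Coefficients: [1, -6, 7, 3]
Leading coefficient a_n = 1
Ratios |a_i/a_n|: 6, 7, 3
Maximum ratio: 7
Cauchy's bound: |r| <= 1 + 7 = 8

Upper bound = 8


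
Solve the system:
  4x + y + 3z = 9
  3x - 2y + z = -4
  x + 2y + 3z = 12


Using Cramer's rule. Expand each determinant along the first row.
D  = 4*[(-2)*3 - 1*2] - 1*[3*3 - 1*1] + 3*[3*2 - (-2)*1]
  = 4*(-8) - 1*(8) + 3*(8) = -16
Dx = 9*[(-2)*3 - 1*2] - 1*[(-4)*3 - 1*12] + 3*[(-4)*2 - (-2)*12]
  = 9*(-8) - 1*(-24) + 3*(16) = 0
Dy = 4*[(-4)*3 - 1*12] - 9*[3*3 - 1*1] + 3*[3*12 - (-4)*1]
  = 4*(-24) - 9*(8) + 3*(40) = -48
Dz = 4*[(-2)*12 - (-4)*2] - 1*[3*12 - (-4)*1] + 9*[3*2 - (-2)*1]
  = 4*(-16) - 1*(40) + 9*(8) = -32
x = Dx/D = 0/-16 = 0, y = Dy/D = -48/-16 = 3, z = Dz/D = -32/-16 = 2
Check eq1: (4)(0) + (1)(3) + (3)(2) = 9 = 9 ✓
Check eq2: (3)(0) + (-2)(3) + (1)(2) = -4 = -4 ✓
Check eq3: (1)(0) + (2)(3) + (3)(2) = 12 = 12 ✓

x = 0, y = 3, z = 2


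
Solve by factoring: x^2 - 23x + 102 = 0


We need two numbers that multiply to 102 and add to -23.
Those numbers are -6 and -17 (since (-6) * (-17) = 102 and (-6) + (-17) = -23).
So x^2 - 23x + 102 = (x - 6)(x - 17) = 0
Setting each factor to zero: x = 6 or x = 17

x = 6, x = 17


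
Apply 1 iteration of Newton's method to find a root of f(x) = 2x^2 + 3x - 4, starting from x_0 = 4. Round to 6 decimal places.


Newton's method: x_(n+1) = x_n - f(x_n)/f'(x_n)
f(x) = 2x^2 + 3x - 4
f'(x) = 4x + 3

Iteration 1:
  f(4.000000) = 40.000000
  f'(4.000000) = 19.000000
  x_1 = 4.000000 - (40.000000)/(19.000000) = 1.894737

x_1 = 1.894737


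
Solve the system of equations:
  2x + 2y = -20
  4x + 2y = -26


Using Cramer's rule:
Determinant D = (2)(2) - (4)(2) = 4 - 8 = -4
Dx = (-20)(2) - (-26)(2) = -40 + 52 = 12
Dy = (2)(-26) - (4)(-20) = -52 + 80 = 28
x = Dx/D = 12/-4 = -3
y = Dy/D = 28/-4 = -7

x = -3, y = -7


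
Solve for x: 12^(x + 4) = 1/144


Express both sides with the same base.
1/144 = 12^(-2)
Since the bases match, equate exponents: x + 4 = -2
So x = -2 - (4) = -6

x = -6


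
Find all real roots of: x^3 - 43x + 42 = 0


Let p(x) = x^3 - 43x + 42. By the rational root theorem (leading coefficient 1), any rational root is an integer divisor of 42: try ±1, ±2, ... in turn.
Test x = 1: value = 0 ✓, so (x - 1) is a factor.
Synthetic division by (x - 1): bring down 1; 1(1) + 0 = 1; 1(1) - 43 = -42; (-42)(1) + 42 = 0 → quotient x^2 + x - 42, remainder 0.
Solve the quadratic x^2 + x - 42 = 0: discriminant = 1^2 - 4(1)(-42) = 1 + 168 = 169.
sqrt(169) = 13, so x = (-1 ± 13)/2: x = 6 or x = -7.

x = -7, x = 1, x = 6


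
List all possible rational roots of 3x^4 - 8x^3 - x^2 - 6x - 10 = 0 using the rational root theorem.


Rational root theorem: possible roots are ±p/q where:
  p divides the constant term (-10): p ∈ {1, 2, 5, 10}
  q divides the leading coefficient (3): q ∈ {1, 3}

All possible rational roots: -10, -5, -10/3, -2, -5/3, -1, -2/3, -1/3, 1/3, 2/3, 1, 5/3, 2, 10/3, 5, 10

-10, -5, -10/3, -2, -5/3, -1, -2/3, -1/3, 1/3, 2/3, 1, 5/3, 2, 10/3, 5, 10


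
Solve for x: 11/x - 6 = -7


Subtract -6 from both sides: 11/x = -1
Multiply both sides by x: 11 = -1 * x
Divide by -1: x = -11

x = -11


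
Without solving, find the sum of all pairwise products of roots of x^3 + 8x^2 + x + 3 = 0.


By Vieta's formulas for x^3 + bx^2 + cx + d = 0:
  r1 + r2 + r3 = -b/a = -8
  r1*r2 + r1*r3 + r2*r3 = c/a = 1
  r1*r2*r3 = -d/a = -3


Sum of pairwise products = 1


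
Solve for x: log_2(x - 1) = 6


Convert to exponential form: x - 1 = 2^6 = 64
x = 64 + 1 = 65
Check: log_2(65 - 1) = log_2(64) = log_2(64) = 6 ✓

x = 65


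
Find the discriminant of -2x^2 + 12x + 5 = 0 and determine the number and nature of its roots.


For ax^2 + bx + c = 0, discriminant D = b^2 - 4ac
Here a = -2, b = 12, c = 5
D = (12)^2 - 4(-2)(5) = 144 + 40 = 184

D = 184 > 0 but not a perfect square
The equation has 2 distinct real irrational roots.

Discriminant = 184, 2 distinct real irrational roots


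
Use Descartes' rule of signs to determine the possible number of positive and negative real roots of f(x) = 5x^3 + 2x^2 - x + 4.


Descartes' rule of signs:

For positive roots, count sign changes in f(x) = 5x^3 + 2x^2 - x + 4:
Signs of coefficients: +, +, -, +
Number of sign changes: 2
Possible positive real roots: 2, 0

For negative roots, examine f(-x) = -5x^3 + 2x^2 + x + 4:
Signs of coefficients: -, +, +, +
Number of sign changes: 1
Possible negative real roots: 1

Positive roots: 2 or 0; Negative roots: 1


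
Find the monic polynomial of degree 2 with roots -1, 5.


A monic polynomial with roots -1, 5 is:
p(x) = (x + 1)(x - 5)
After multiplying by (x + 1): x + 1
After multiplying by (x - 5): x^2 - 4x - 5

x^2 - 4x - 5


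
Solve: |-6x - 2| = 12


An absolute value equation |expr| = 12 gives two cases:
Case 1: -6x - 2 = 12
  -6x = 14, so x = -7/3
Case 2: -6x - 2 = -12
  -6x = -10, so x = 5/3

x = -7/3, x = 5/3


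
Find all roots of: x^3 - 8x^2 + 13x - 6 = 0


Let p(x) = x^3 - 8x^2 + 13x - 6. By the rational root theorem (leading coefficient 1), any rational root is an integer divisor of 6: try ±1, ±2, ... in turn.
Test x = 1: value = 0 ✓, so (x - 1) is a factor.
Synthetic division by (x - 1): bring down 1; 1(1) - 8 = -7; (-7)(1) + 13 = 6; 6(1) - 6 = 0 → quotient x^2 - 7x + 6, remainder 0.
Solve the quadratic x^2 - 7x + 6 = 0: discriminant = (-7)^2 - 4(1)(6) = 49 - 24 = 25.
sqrt(25) = 5, so x = (7 ± 5)/2: x = 6 or x = 1.
Collecting all roots found:

x = 1 (multiplicity 2), x = 6


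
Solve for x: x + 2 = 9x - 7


Starting with: x + 2 = 9x - 7
Move all x terms to left: (1 - 9)x = -7 - 2
Simplify: -8x = -9
Divide both sides by -8: x = 9/8

x = 9/8


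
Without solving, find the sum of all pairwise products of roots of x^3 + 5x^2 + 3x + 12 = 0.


By Vieta's formulas for x^3 + bx^2 + cx + d = 0:
  r1 + r2 + r3 = -b/a = -5
  r1*r2 + r1*r3 + r2*r3 = c/a = 3
  r1*r2*r3 = -d/a = -12


Sum of pairwise products = 3


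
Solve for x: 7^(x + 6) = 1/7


Express both sides with the same base.
1/7 = 7^(-1)
Since the bases match, equate exponents: x + 6 = -1
So x = -1 - (6) = -7

x = -7


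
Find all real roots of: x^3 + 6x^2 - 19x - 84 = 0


Let p(x) = x^3 + 6x^2 - 19x - 84. By the rational root theorem (leading coefficient 1), any rational root is an integer divisor of 84: try ±1, ±2, ... in turn.
Test x = 1: value = -96 ≠ 0.
Test x = -1: value = -60 ≠ 0.
Test x = 2: value = -90 ≠ 0.
Test x = -2: value = -30 ≠ 0.
Test x = 3: value = -60 ≠ 0.
Test x = -3: value = 0 ✓, so (x + 3) is a factor.
Synthetic division by (x + 3): bring down 1; 1(-3) + 6 = 3; 3(-3) - 19 = -28; (-28)(-3) - 84 = 0 → quotient x^2 + 3x - 28, remainder 0.
Solve the quadratic x^2 + 3x - 28 = 0: discriminant = 3^2 - 4(1)(-28) = 9 + 112 = 121.
sqrt(121) = 11, so x = (-3 ± 11)/2: x = 4 or x = -7.

x = -7, x = -3, x = 4


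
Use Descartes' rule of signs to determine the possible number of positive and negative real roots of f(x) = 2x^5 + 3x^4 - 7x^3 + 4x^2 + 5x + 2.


Descartes' rule of signs:

For positive roots, count sign changes in f(x) = 2x^5 + 3x^4 - 7x^3 + 4x^2 + 5x + 2:
Signs of coefficients: +, +, -, +, +, +
Number of sign changes: 2
Possible positive real roots: 2, 0

For negative roots, examine f(-x) = -2x^5 + 3x^4 + 7x^3 + 4x^2 - 5x + 2:
Signs of coefficients: -, +, +, +, -, +
Number of sign changes: 3
Possible negative real roots: 3, 1

Positive roots: 2 or 0; Negative roots: 3 or 1


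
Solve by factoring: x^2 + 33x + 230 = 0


We need two numbers that multiply to 230 and add to 33.
Those numbers are 10 and 23 (since 10 * 23 = 230 and 10 + 23 = 33).
So x^2 + 33x + 230 = (x + 10)(x + 23) = 0
Setting each factor to zero: x = -10 or x = -23

x = -23, x = -10


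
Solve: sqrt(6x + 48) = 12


Square both sides: 6x + 48 = 12^2 = 144
6x = 144 - 48 = 96
x = 16
Check: sqrt(6*16 + 48) = sqrt(144) = 12 ✓

x = 16


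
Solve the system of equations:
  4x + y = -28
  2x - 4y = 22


Using Cramer's rule:
Determinant D = (4)(-4) - (2)(1) = -16 - 2 = -18
Dx = (-28)(-4) - (22)(1) = 112 - 22 = 90
Dy = (4)(22) - (2)(-28) = 88 + 56 = 144
x = Dx/D = 90/-18 = -5
y = Dy/D = 144/-18 = -8

x = -5, y = -8


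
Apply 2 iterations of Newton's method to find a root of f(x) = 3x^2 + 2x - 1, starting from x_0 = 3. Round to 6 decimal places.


Newton's method: x_(n+1) = x_n - f(x_n)/f'(x_n)
f(x) = 3x^2 + 2x - 1
f'(x) = 6x + 2

Iteration 1:
  f(3.000000) = 32.000000
  f'(3.000000) = 20.000000
  x_1 = 3.000000 - (32.000000)/(20.000000) = 1.400000

Iteration 2:
  f(1.400000) = 7.680000
  f'(1.400000) = 10.400000
  x_2 = 1.400000 - (7.680000)/(10.400000) = 0.661538

x_2 = 0.661538


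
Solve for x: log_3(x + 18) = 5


Convert to exponential form: x + 18 = 3^5 = 243
x = 243 - 18 = 225
Check: log_3(225 + 18) = log_3(243) = log_3(243) = 5 ✓

x = 225


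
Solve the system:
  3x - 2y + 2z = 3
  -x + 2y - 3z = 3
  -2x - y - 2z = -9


Using Cramer's rule. Expand each determinant along the first row.
D  = 3*[2*(-2) - (-3)*(-1)] - (-2)*[(-1)*(-2) - (-3)*(-2)] + 2*[(-1)*(-1) - 2*(-2)]
  = 3*(-7) - (-2)*(-4) + 2*(5) = -19
Dx = 3*[2*(-2) - (-3)*(-1)] - (-2)*[3*(-2) - (-3)*(-9)] + 2*[3*(-1) - 2*(-9)]
  = 3*(-7) - (-2)*(-33) + 2*(15) = -57
Dy = 3*[3*(-2) - (-3)*(-9)] - 3*[(-1)*(-2) - (-3)*(-2)] + 2*[(-1)*(-9) - 3*(-2)]
  = 3*(-33) - 3*(-4) + 2*(15) = -57
Dz = 3*[2*(-9) - 3*(-1)] - (-2)*[(-1)*(-9) - 3*(-2)] + 3*[(-1)*(-1) - 2*(-2)]
  = 3*(-15) - (-2)*(15) + 3*(5) = 0
x = Dx/D = -57/-19 = 3, y = Dy/D = -57/-19 = 3, z = Dz/D = 0/-19 = 0
Check eq1: (3)(3) + (-2)(3) + (2)(0) = 3 = 3 ✓
Check eq2: (-1)(3) + (2)(3) + (-3)(0) = 3 = 3 ✓
Check eq3: (-2)(3) + (-1)(3) + (-2)(0) = -9 = -9 ✓

x = 3, y = 3, z = 0


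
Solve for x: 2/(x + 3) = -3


Multiply both sides by (x + 3): 2 = -3(x + 3)
Distribute: 2 = -3x - 9
-3x = 2 + 9 = 11
x = -11/3

x = -11/3


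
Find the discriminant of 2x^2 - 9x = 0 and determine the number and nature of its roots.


For ax^2 + bx + c = 0, discriminant D = b^2 - 4ac
Here a = 2, b = -9, c = 0
D = (-9)^2 - 4(2)(0) = 81 - 0 = 81

D = 81 > 0 and is a perfect square (sqrt = 9)
The equation has 2 distinct real rational roots.

Discriminant = 81, 2 distinct real rational roots


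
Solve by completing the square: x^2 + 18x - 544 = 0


Start: x^2 + 18x - 544 = 0
Move constant: x^2 + 18x = 544
Half of 18 is 9, squared is 81
Add 81 to both sides: x^2 + 18x + 81 = 625
(x + 9)^2 = 625
x + 9 = ±25
x = -9 + 25 = 16 or x = -9 - 25 = -34

x = -34, x = 16


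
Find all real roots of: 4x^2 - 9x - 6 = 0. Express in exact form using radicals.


Using the quadratic formula: x = (-b ± sqrt(b^2 - 4ac)) / (2a)
Here a = 4, b = -9, c = -6
Discriminant = b^2 - 4ac = (-9)^2 - 4(4)(-6) = 81 + 96 = 177
Since discriminant = 177 > 0, there are two real roots.
x = (9 ± sqrt(177)) / 8
Numerically: x ≈ 2.7880 or x ≈ -0.5380

x = (9 + sqrt(177)) / 8 or x = (9 - sqrt(177)) / 8


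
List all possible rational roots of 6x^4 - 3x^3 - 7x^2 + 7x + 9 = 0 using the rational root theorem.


Rational root theorem: possible roots are ±p/q where:
  p divides the constant term (9): p ∈ {1, 3, 9}
  q divides the leading coefficient (6): q ∈ {1, 2, 3, 6}

All possible rational roots: -9, -9/2, -3, -3/2, -1, -1/2, -1/3, -1/6, 1/6, 1/3, 1/2, 1, 3/2, 3, 9/2, 9

-9, -9/2, -3, -3/2, -1, -1/2, -1/3, -1/6, 1/6, 1/3, 1/2, 1, 3/2, 3, 9/2, 9


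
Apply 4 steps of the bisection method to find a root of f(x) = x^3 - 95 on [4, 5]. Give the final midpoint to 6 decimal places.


f(x) = x^3 - 95
f(4) = -31 < 0
f(5) = 30 > 0

Step 1: midpoint = (4.000000 + 5.000000)/2 = 4.500000
  f(4.500000) = -3.875000
  f(mid) < 0, so root is in [4.500000, 5.000000]

Step 2: midpoint = (4.500000 + 5.000000)/2 = 4.750000
  f(4.750000) = 12.171875
  f(mid) > 0, so root is in [4.500000, 4.750000]

Step 3: midpoint = (4.500000 + 4.750000)/2 = 4.625000
  f(4.625000) = 3.931641
  f(mid) > 0, so root is in [4.500000, 4.625000]

Step 4: midpoint = (4.500000 + 4.625000)/2 = 4.562500
  f(4.562500) = -0.025146
  f(mid) < 0, so root is in [4.562500, 4.625000]

midpoint = 4.562500


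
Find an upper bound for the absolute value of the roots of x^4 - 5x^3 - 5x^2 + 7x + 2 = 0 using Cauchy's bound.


Cauchy's bound: all roots r satisfy |r| <= 1 + max(|a_i/a_n|) for i = 0,...,n-1
where a_n is the leading coefficient.

Coefficients: [1, -5, -5, 7, 2]
Leading coefficient a_n = 1
Ratios |a_i/a_n|: 5, 5, 7, 2
Maximum ratio: 7
Cauchy's bound: |r| <= 1 + 7 = 8

Upper bound = 8


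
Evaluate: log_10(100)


We need the exponent such that 10^? = 100
10^2 = 100
Therefore log_10(100) = 2

2


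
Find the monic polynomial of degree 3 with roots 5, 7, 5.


A monic polynomial with roots 5, 7, 5 is:
p(x) = (x - 5)(x - 7)(x - 5)
After multiplying by (x - 5): x - 5
After multiplying by (x - 7): x^2 - 12x + 35
After multiplying by (x - 5): x^3 - 17x^2 + 95x - 175

x^3 - 17x^2 + 95x - 175


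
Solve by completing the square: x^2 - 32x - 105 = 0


Start: x^2 - 32x - 105 = 0
Move constant: x^2 - 32x = 105
Half of -32 is -16, squared is 256
Add 256 to both sides: x^2 - 32x + 256 = 361
(x - 16)^2 = 361
x - 16 = ±19
x = 16 + 19 = 35 or x = 16 - 19 = -3

x = -3, x = 35


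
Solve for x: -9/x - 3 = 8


Subtract -3 from both sides: -9/x = 11
Multiply both sides by x: -9 = 11 * x
Divide by 11: x = -9/11

x = -9/11


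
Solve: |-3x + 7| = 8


An absolute value equation |expr| = 8 gives two cases:
Case 1: -3x + 7 = 8
  -3x = 1, so x = -1/3
Case 2: -3x + 7 = -8
  -3x = -15, so x = 5

x = -1/3, x = 5


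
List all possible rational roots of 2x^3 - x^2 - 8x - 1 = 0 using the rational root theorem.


Rational root theorem: possible roots are ±p/q where:
  p divides the constant term (-1): p ∈ {1}
  q divides the leading coefficient (2): q ∈ {1, 2}

All possible rational roots: -1, -1/2, 1/2, 1

-1, -1/2, 1/2, 1


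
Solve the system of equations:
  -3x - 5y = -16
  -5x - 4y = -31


Using Cramer's rule:
Determinant D = (-3)(-4) - (-5)(-5) = 12 - 25 = -13
Dx = (-16)(-4) - (-31)(-5) = 64 - 155 = -91
Dy = (-3)(-31) - (-5)(-16) = 93 - 80 = 13
x = Dx/D = -91/-13 = 7
y = Dy/D = 13/-13 = -1

x = 7, y = -1


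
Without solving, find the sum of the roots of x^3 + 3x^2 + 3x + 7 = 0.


By Vieta's formulas for x^3 + bx^2 + cx + d = 0:
  r1 + r2 + r3 = -b/a = -3
  r1*r2 + r1*r3 + r2*r3 = c/a = 3
  r1*r2*r3 = -d/a = -7


Sum = -3


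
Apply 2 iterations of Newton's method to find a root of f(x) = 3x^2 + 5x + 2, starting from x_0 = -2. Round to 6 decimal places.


Newton's method: x_(n+1) = x_n - f(x_n)/f'(x_n)
f(x) = 3x^2 + 5x + 2
f'(x) = 6x + 5

Iteration 1:
  f(-2.000000) = 4.000000
  f'(-2.000000) = -7.000000
  x_1 = -2.000000 - (4.000000)/(-7.000000) = -1.428571

Iteration 2:
  f(-1.428571) = 0.979592
  f'(-1.428571) = -3.571429
  x_2 = -1.428571 - (0.979592)/(-3.571429) = -1.154286

x_2 = -1.154286


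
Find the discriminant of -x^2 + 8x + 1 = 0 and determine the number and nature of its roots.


For ax^2 + bx + c = 0, discriminant D = b^2 - 4ac
Here a = -1, b = 8, c = 1
D = (8)^2 - 4(-1)(1) = 64 + 4 = 68

D = 68 > 0 but not a perfect square
The equation has 2 distinct real irrational roots.

Discriminant = 68, 2 distinct real irrational roots


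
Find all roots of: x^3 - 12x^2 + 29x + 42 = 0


Let p(x) = x^3 - 12x^2 + 29x + 42. By the rational root theorem (leading coefficient 1), any rational root is an integer divisor of 42: try ±1, ±2, ... in turn.
Test x = 1: value = 60 ≠ 0.
Test x = -1: value = 0 ✓, so (x + 1) is a factor.
Synthetic division by (x + 1): bring down 1; 1(-1) - 12 = -13; (-13)(-1) + 29 = 42; 42(-1) + 42 = 0 → quotient x^2 - 13x + 42, remainder 0.
Solve the quadratic x^2 - 13x + 42 = 0: discriminant = (-13)^2 - 4(1)(42) = 169 - 168 = 1.
sqrt(1) = 1, so x = (13 ± 1)/2: x = 7 or x = 6.
Collecting all roots found:

x = -1, x = 6, x = 7


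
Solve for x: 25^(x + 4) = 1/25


Express both sides with the same base.
1/25 = 25^(-1)
Since the bases match, equate exponents: x + 4 = -1
So x = -1 - (4) = -5

x = -5


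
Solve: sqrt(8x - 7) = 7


Square both sides: 8x - 7 = 7^2 = 49
8x = 49 + 7 = 56
x = 7
Check: sqrt(8*7 - 7) = sqrt(49) = 7 ✓

x = 7


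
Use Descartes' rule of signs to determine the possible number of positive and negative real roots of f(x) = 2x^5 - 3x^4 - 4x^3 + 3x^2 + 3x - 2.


Descartes' rule of signs:

For positive roots, count sign changes in f(x) = 2x^5 - 3x^4 - 4x^3 + 3x^2 + 3x - 2:
Signs of coefficients: +, -, -, +, +, -
Number of sign changes: 3
Possible positive real roots: 3, 1

For negative roots, examine f(-x) = -2x^5 - 3x^4 + 4x^3 + 3x^2 - 3x - 2:
Signs of coefficients: -, -, +, +, -, -
Number of sign changes: 2
Possible negative real roots: 2, 0

Positive roots: 3 or 1; Negative roots: 2 or 0


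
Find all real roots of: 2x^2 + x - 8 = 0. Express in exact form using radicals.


Using the quadratic formula: x = (-b ± sqrt(b^2 - 4ac)) / (2a)
Here a = 2, b = 1, c = -8
Discriminant = b^2 - 4ac = 1^2 - 4(2)(-8) = 1 + 64 = 65
Since discriminant = 65 > 0, there are two real roots.
x = (-1 ± sqrt(65)) / 4
Numerically: x ≈ 1.7656 or x ≈ -2.2656

x = (-1 + sqrt(65)) / 4 or x = (-1 - sqrt(65)) / 4


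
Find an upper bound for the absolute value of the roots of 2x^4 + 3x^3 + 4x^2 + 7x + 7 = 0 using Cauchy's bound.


Cauchy's bound: all roots r satisfy |r| <= 1 + max(|a_i/a_n|) for i = 0,...,n-1
where a_n is the leading coefficient.

Coefficients: [2, 3, 4, 7, 7]
Leading coefficient a_n = 2
Ratios |a_i/a_n|: 3/2, 2, 7/2, 7/2
Maximum ratio: 7/2
Cauchy's bound: |r| <= 1 + 7/2 = 9/2

Upper bound = 9/2


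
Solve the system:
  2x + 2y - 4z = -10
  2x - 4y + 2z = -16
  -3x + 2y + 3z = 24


Using Cramer's rule. Expand each determinant along the first row.
D  = 2*[(-4)*3 - 2*2] - 2*[2*3 - 2*(-3)] + (-4)*[2*2 - (-4)*(-3)]
  = 2*(-16) - 2*(12) + (-4)*(-8) = -24
Dx = (-10)*[(-4)*3 - 2*2] - 2*[(-16)*3 - 2*24] + (-4)*[(-16)*2 - (-4)*24]
  = (-10)*(-16) - 2*(-96) + (-4)*(64) = 96
Dy = 2*[(-16)*3 - 2*24] - (-10)*[2*3 - 2*(-3)] + (-4)*[2*24 - (-16)*(-3)]
  = 2*(-96) - (-10)*(12) + (-4)*(0) = -72
Dz = 2*[(-4)*24 - (-16)*2] - 2*[2*24 - (-16)*(-3)] + (-10)*[2*2 - (-4)*(-3)]
  = 2*(-64) - 2*(0) + (-10)*(-8) = -48
x = Dx/D = 96/-24 = -4, y = Dy/D = -72/-24 = 3, z = Dz/D = -48/-24 = 2
Check eq1: (2)(-4) + (2)(3) + (-4)(2) = -10 = -10 ✓
Check eq2: (2)(-4) + (-4)(3) + (2)(2) = -16 = -16 ✓
Check eq3: (-3)(-4) + (2)(3) + (3)(2) = 24 = 24 ✓

x = -4, y = 3, z = 2


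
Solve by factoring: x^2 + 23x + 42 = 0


We need two numbers that multiply to 42 and add to 23.
Those numbers are 2 and 21 (since 2 * 21 = 42 and 2 + 21 = 23).
So x^2 + 23x + 42 = (x + 2)(x + 21) = 0
Setting each factor to zero: x = -2 or x = -21

x = -21, x = -2


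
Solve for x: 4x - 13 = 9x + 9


Starting with: 4x - 13 = 9x + 9
Move all x terms to left: (4 - 9)x = 9 + 13
Simplify: -5x = 22
Divide both sides by -5: x = -22/5

x = -22/5


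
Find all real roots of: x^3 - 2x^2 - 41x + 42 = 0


Let p(x) = x^3 - 2x^2 - 41x + 42. By the rational root theorem (leading coefficient 1), any rational root is an integer divisor of 42: try ±1, ±2, ... in turn.
Test x = 1: value = 0 ✓, so (x - 1) is a factor.
Synthetic division by (x - 1): bring down 1; 1(1) - 2 = -1; (-1)(1) - 41 = -42; (-42)(1) + 42 = 0 → quotient x^2 - x - 42, remainder 0.
Solve the quadratic x^2 - x - 42 = 0: discriminant = (-1)^2 - 4(1)(-42) = 1 + 168 = 169.
sqrt(169) = 13, so x = (1 ± 13)/2: x = 7 or x = -6.

x = -6, x = 1, x = 7


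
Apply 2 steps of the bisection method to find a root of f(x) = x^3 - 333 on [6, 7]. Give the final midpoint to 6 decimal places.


f(x) = x^3 - 333
f(6) = -117 < 0
f(7) = 10 > 0

Step 1: midpoint = (6.000000 + 7.000000)/2 = 6.500000
  f(6.500000) = -58.375000
  f(mid) < 0, so root is in [6.500000, 7.000000]

Step 2: midpoint = (6.500000 + 7.000000)/2 = 6.750000
  f(6.750000) = -25.453125
  f(mid) < 0, so root is in [6.750000, 7.000000]

midpoint = 6.750000


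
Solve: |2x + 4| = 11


An absolute value equation |expr| = 11 gives two cases:
Case 1: 2x + 4 = 11
  2x = 7, so x = 7/2
Case 2: 2x + 4 = -11
  2x = -15, so x = -15/2

x = -15/2, x = 7/2


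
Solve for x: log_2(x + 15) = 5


Convert to exponential form: x + 15 = 2^5 = 32
x = 32 - 15 = 17
Check: log_2(17 + 15) = log_2(32) = log_2(32) = 5 ✓

x = 17


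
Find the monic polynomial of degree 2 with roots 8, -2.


A monic polynomial with roots 8, -2 is:
p(x) = (x - 8)(x + 2)
After multiplying by (x - 8): x - 8
After multiplying by (x + 2): x^2 - 6x - 16

x^2 - 6x - 16


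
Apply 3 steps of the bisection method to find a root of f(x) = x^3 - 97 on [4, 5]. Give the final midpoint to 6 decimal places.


f(x) = x^3 - 97
f(4) = -33 < 0
f(5) = 28 > 0

Step 1: midpoint = (4.000000 + 5.000000)/2 = 4.500000
  f(4.500000) = -5.875000
  f(mid) < 0, so root is in [4.500000, 5.000000]

Step 2: midpoint = (4.500000 + 5.000000)/2 = 4.750000
  f(4.750000) = 10.171875
  f(mid) > 0, so root is in [4.500000, 4.750000]

Step 3: midpoint = (4.500000 + 4.750000)/2 = 4.625000
  f(4.625000) = 1.931641
  f(mid) > 0, so root is in [4.500000, 4.625000]

midpoint = 4.625000


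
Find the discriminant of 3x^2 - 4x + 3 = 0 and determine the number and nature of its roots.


For ax^2 + bx + c = 0, discriminant D = b^2 - 4ac
Here a = 3, b = -4, c = 3
D = (-4)^2 - 4(3)(3) = 16 - 36 = -20

D = -20 < 0
The equation has no real roots (2 complex conjugate roots).

Discriminant = -20, no real roots (2 complex conjugate roots)


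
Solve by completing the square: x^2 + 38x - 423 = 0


Start: x^2 + 38x - 423 = 0
Move constant: x^2 + 38x = 423
Half of 38 is 19, squared is 361
Add 361 to both sides: x^2 + 38x + 361 = 784
(x + 19)^2 = 784
x + 19 = ±28
x = -19 + 28 = 9 or x = -19 - 28 = -47

x = -47, x = 9


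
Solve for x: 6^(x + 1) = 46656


Express both sides with the same base.
46656 = 6^6
Since the bases match, equate exponents: x + 1 = 6
So x = 6 - (1) = 5

x = 5


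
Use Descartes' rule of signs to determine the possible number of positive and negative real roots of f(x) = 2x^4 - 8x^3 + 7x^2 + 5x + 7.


Descartes' rule of signs:

For positive roots, count sign changes in f(x) = 2x^4 - 8x^3 + 7x^2 + 5x + 7:
Signs of coefficients: +, -, +, +, +
Number of sign changes: 2
Possible positive real roots: 2, 0

For negative roots, examine f(-x) = 2x^4 + 8x^3 + 7x^2 - 5x + 7:
Signs of coefficients: +, +, +, -, +
Number of sign changes: 2
Possible negative real roots: 2, 0

Positive roots: 2 or 0; Negative roots: 2 or 0
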